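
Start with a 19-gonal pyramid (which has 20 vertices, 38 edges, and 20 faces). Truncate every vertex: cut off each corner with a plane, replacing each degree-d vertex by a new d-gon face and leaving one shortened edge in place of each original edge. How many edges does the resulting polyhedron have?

Truncation replaces each original edge-end by a new vertex, so V′ = 2E = 76.
Each original edge survives, and each old vertex of degree d contributes d new edges; summing degrees gives Σd = 2E, so E′ = E + 2E = 3E = 114.
Each original face survives and each original vertex becomes one new face: F′ = F + V = 40.

114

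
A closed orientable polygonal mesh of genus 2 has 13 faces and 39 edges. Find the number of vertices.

For a closed orientable surface of genus 2, χ = 2 − 2·2 = -2.
V = -2 + E − F = -2 + 39 − 13 = 24.

24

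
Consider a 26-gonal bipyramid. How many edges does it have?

A bipyramid over an n-gon has 2n triangular faces and n + 2 vertices: V = 26 + 2 = 28, E = 3·26 = 78, F = 2·26 = 52.
Check: V − E + F = 28 − 78 + 52 = 2.

78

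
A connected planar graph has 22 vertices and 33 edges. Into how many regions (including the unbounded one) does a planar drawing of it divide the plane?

13

Euler's formula for a connected plane graph: V − E + F = 2, so F = 2 − 22 + 33 = 13.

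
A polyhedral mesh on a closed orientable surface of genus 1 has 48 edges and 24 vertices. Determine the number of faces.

For a closed orientable surface of genus 1, χ = 2 − 2·1 = 0.
F = 0 − V + E = 0 − 24 + 48 = 24.

24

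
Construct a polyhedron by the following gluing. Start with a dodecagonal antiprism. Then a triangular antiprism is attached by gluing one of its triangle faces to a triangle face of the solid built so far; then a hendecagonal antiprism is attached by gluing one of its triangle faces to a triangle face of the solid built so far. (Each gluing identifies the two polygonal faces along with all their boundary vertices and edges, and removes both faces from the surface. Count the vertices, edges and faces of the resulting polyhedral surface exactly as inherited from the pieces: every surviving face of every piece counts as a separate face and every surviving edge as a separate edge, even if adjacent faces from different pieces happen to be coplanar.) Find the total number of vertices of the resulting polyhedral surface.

A dodecagonal antiprism: V=24, E=48, F=26.
Attach a triangular antiprism (V=6, E=12, F=8) along a 3-gon: merge 3 vertices and 3 edges, delete both glued faces → V=27, E=57, F=32.
Attach a hendecagonal antiprism (V=22, E=44, F=24) along a 3-gon: merge 3 vertices and 3 edges, delete both glued faces → V=46, E=98, F=54.
Check: V − E + F = 46 − 98 + 54 = 2.

46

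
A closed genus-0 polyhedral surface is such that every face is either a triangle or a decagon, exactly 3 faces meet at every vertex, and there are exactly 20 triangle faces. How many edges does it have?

90

Let x be the number of decagons; then F = 20 + x.
Edge–face incidences: 2E = 3·20 + 10·x = 60 + 10x.
Every vertex has degree 3, so 3V = 2E.
Euler: V − E + F = 2 ⇒ (2E)/3 − E + (20 + x) = 2.
Multiply by 6: 2·(2E) − 3·(2E) + 6·(20 + x) = 12, i.e. 120 + 6x − (60 + 10x) = 12.
Collecting terms: −4x + 60 = 12, so −4x = −48, so x = 12.
Then 2E = 60 + 10·12 = 180, so E = 90, V = 2E/3 = 60, F = 20 + 12 = 32.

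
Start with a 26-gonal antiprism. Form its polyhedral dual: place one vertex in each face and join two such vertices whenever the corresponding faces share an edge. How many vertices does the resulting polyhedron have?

54

The base solid has V = 52, E = 104, F = 54.
The dual swaps V and F and preserves E: V′ = F = 54, E′ = E = 104, F′ = V = 52.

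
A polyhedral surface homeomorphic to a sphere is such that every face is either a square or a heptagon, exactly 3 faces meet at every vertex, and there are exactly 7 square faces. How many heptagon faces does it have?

Let x be the number of heptagons; then F = 7 + x.
Edge–face incidences: 2E = 4·7 + 7·x = 28 + 7x.
Every vertex has degree 3, so 3V = 2E.
Euler: V − E + F = 2 ⇒ (2E)/3 − E + (7 + x) = 2.
Multiply by 6: 2·(2E) − 3·(2E) + 6·(7 + x) = 12, i.e. 42 + 6x − (28 + 7x) = 12.
Collecting terms: −x + 14 = 12, so −x = −2, so x = 2.
Then 2E = 28 + 7·2 = 42, so E = 21, V = 2E/3 = 14, F = 7 + 2 = 9.

2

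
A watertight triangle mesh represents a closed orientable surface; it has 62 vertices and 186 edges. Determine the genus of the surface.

Every face is a triangle and each edge borders two faces, so 3F = 2·186, giving F = 124.
χ = V − E + F = 62 − 186 + 124 = 0.
For a closed orientable surface χ = 2 − 2g, so g = (2 − (0))/2 = 1.

1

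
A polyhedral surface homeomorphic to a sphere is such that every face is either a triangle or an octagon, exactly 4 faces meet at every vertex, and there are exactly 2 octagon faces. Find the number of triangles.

16

Let x be the number of triangles; then F = 2 + x.
Edge–face incidences: 2E = 8·2 + 3·x = 16 + 3x.
Every vertex has degree 4, so 4V = 2E.
Euler: V − E + F = 2 ⇒ (2E)/4 − E + (2 + x) = 2.
Multiply by 8: 2·(2E) − 4·(2E) + 8·(2 + x) = 16, i.e. 16 + 8x − 2·(16 + 3x) = 16.
Collecting terms: 2x − 16 = 16, so 2x = 32, so x = 16.
Then 2E = 16 + 3·16 = 64, so E = 32, V = 2E/4 = 16, F = 2 + 16 = 18.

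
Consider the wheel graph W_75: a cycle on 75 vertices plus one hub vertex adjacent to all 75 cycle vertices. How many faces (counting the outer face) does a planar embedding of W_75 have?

W_75 has V = 75 + 1 = 76 vertices and E = 2·75 = 150 edges.
By Euler's formula F = 2 − V + E = 2 − 76 + 150 = 76.

76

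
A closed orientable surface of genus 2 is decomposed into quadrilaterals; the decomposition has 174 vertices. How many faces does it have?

χ = 2 − 2·2 = -2, and every face is a square so 4F = 2E.
V − E + F = -2 with E = 4F/2 gives 174 − (4/2 − 1)·F = -2, so F = 176 and E = 352.

176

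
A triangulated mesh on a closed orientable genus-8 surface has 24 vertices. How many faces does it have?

76

χ = 2 − 2·8 = -14, and every face is a triangle so 3F = 2E.
V − E + F = -14 with E = 3F/2 gives 24 − (3/2 − 1)·F = -14, so F = 76 and E = 114.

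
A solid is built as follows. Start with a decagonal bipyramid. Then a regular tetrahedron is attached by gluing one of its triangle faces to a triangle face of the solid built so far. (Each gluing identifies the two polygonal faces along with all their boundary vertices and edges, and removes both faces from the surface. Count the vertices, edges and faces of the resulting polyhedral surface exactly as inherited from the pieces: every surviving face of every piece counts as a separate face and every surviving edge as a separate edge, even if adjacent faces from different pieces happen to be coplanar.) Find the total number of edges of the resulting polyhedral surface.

A decagonal bipyramid: V=12, E=30, F=20.
Attach a regular tetrahedron (V=4, E=6, F=4) along a 3-gon: merge 3 vertices and 3 edges, delete both glued faces → V=13, E=33, F=22.
Check: V − E + F = 13 − 33 + 22 = 2.

33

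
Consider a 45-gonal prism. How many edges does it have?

135

A prism on an n-gon has two n-gon bases and n rectangular sides: V = 2·45 = 90, E = 3·45 = 135, F = 45 + 2 = 47.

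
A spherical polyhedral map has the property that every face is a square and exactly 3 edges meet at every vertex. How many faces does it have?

6

Each face has 4 edges and each edge borders two faces, so 2E = 4F.
Each vertex has degree 3, so 3V = 2E and hence V = 4F/3.
Euler: V − E + F = 2 ⇒ (4F/3) − (4F/2) + F = 2.
Multiply by 6: (8 − 12 + 6)F = 12, i.e. 2F = 12.
So F = 6, E = 4·6/2 = 12, V = 4·6/3 = 8.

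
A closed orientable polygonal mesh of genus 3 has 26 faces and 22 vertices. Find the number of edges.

For a closed orientable surface of genus 3, χ = 2 − 2·3 = -4.
E = V + F − (-4) = 22 + 26 − (-4) = 52.

52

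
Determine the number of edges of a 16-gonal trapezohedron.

64

The n-trapezohedron (dual of the n-antiprism) has V = 2·16 + 2 = 34, E = 4·16 = 64, F = 2·16 = 32.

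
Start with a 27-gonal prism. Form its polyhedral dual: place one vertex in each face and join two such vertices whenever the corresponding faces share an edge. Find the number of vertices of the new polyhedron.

The base solid has V = 54, E = 81, F = 29.
The dual swaps V and F and preserves E: V′ = F = 29, E′ = E = 81, F′ = V = 54.

29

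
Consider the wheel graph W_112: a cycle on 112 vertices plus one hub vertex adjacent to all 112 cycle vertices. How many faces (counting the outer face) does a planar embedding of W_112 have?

113

W_112 has V = 112 + 1 = 113 vertices and E = 2·112 = 224 edges.
By Euler's formula F = 2 − V + E = 2 − 113 + 224 = 113.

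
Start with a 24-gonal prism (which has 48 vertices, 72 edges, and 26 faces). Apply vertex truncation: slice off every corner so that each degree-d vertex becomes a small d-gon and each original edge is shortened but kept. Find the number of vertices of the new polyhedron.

Truncation replaces each original edge-end by a new vertex, so V′ = 2E = 144.
Each original edge survives, and each old vertex of degree d contributes d new edges; summing degrees gives Σd = 2E, so E′ = E + 2E = 3E = 216.
Each original face survives and each original vertex becomes one new face: F′ = F + V = 74.

144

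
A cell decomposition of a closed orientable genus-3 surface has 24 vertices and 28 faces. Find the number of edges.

For a closed orientable surface of genus 3, χ = 2 − 2·3 = -4.
E = V + F − (-4) = 24 + 28 − (-4) = 56.

56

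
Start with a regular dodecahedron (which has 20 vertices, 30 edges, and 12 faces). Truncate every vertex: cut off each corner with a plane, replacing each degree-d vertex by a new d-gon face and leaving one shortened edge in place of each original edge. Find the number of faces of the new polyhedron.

Truncation replaces each original edge-end by a new vertex, so V′ = 2E = 60.
Each original edge survives, and each old vertex of degree d contributes d new edges; summing degrees gives Σd = 2E, so E′ = E + 2E = 3E = 90.
Each original face survives and each original vertex becomes one new face: F′ = F + V = 32.

32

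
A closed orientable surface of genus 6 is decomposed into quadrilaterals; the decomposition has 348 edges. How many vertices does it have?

164

χ = 2 − 2·6 = -10, and every face is a square so 4F = 2E.
F = 2E/4 = 174. Then V = -10 + E − F = -10 + 348 − 174 = 164.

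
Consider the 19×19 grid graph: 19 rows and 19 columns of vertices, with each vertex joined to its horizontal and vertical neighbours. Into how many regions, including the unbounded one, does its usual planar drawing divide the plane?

325

The grid has V = 19·19 = 361 vertices and E = 19·18 + 19·18 = 684 edges.
F = 2 − V + E = 2 − 361 + 684 = 325.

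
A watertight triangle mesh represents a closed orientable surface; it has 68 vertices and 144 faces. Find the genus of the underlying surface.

3

Every face is a triangle, so 2E = 3·144 = 432, giving E = 216.
χ = V − E + F = 68 − 216 + 144 = -4.
For a closed orientable surface χ = 2 − 2g, so g = (2 − (-4))/2 = 3.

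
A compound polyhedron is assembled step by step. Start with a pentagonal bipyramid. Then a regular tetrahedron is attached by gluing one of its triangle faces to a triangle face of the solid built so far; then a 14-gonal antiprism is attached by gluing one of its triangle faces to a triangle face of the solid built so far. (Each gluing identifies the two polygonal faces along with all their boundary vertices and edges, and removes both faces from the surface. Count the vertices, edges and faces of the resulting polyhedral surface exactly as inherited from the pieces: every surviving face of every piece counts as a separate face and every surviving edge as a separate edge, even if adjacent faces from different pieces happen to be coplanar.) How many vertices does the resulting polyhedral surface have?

33

A pentagonal bipyramid: V=7, E=15, F=10.
Attach a regular tetrahedron (V=4, E=6, F=4) along a 3-gon: merge 3 vertices and 3 edges, delete both glued faces → V=8, E=18, F=12.
Attach a 14-gonal antiprism (V=28, E=56, F=30) along a 3-gon: merge 3 vertices and 3 edges, delete both glued faces → V=33, E=71, F=40.
Check: V − E + F = 33 − 71 + 40 = 2.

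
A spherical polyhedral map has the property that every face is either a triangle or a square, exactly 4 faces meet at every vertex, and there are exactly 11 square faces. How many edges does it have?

Let x be the number of triangles; then F = 11 + x.
Edge–face incidences: 2E = 4·11 + 3·x = 44 + 3x.
Every vertex has degree 4, so 4V = 2E.
Euler: V − E + F = 2 ⇒ (2E)/4 − E + (11 + x) = 2.
Multiply by 8: 2·(2E) − 4·(2E) + 8·(11 + x) = 16, i.e. 88 + 8x − 2·(44 + 3x) = 16.
Collecting terms: 2x = 16, so x = 8.
Then 2E = 44 + 3·8 = 68, so E = 34, V = 2E/4 = 17, F = 11 + 8 = 19.

34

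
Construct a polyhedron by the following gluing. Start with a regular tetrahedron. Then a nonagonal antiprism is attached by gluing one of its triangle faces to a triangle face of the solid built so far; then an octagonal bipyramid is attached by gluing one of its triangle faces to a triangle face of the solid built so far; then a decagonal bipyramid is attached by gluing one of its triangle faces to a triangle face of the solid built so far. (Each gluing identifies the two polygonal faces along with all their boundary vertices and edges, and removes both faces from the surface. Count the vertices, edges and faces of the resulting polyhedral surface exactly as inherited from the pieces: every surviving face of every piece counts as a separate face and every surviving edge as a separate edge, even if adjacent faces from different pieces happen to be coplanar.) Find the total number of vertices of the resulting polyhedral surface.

A regular tetrahedron: V=4, E=6, F=4.
Attach a nonagonal antiprism (V=18, E=36, F=20) along a 3-gon: merge 3 vertices and 3 edges, delete both glued faces → V=19, E=39, F=22.
Attach an octagonal bipyramid (V=10, E=24, F=16) along a 3-gon: merge 3 vertices and 3 edges, delete both glued faces → V=26, E=60, F=36.
Attach a decagonal bipyramid (V=12, E=30, F=20) along a 3-gon: merge 3 vertices and 3 edges, delete both glued faces → V=35, E=87, F=54.
Check: V − E + F = 35 − 87 + 54 = 2.

35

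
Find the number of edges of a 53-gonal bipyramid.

159

A bipyramid over an n-gon has 2n triangular faces and n + 2 vertices: V = 53 + 2 = 55, E = 3·53 = 159, F = 2·53 = 106.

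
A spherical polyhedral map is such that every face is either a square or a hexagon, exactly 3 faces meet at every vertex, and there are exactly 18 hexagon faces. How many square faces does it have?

6

Let x be the number of squares; then F = 18 + x.
Edge–face incidences: 2E = 6·18 + 4·x = 108 + 4x.
Every vertex has degree 3, so 3V = 2E.
Euler: V − E + F = 2 ⇒ (2E)/3 − E + (18 + x) = 2.
Multiply by 6: 2·(2E) − 3·(2E) + 6·(18 + x) = 12, i.e. 108 + 6x − (108 + 4x) = 12.
Collecting terms: 2x = 12, so x = 6.
Then 2E = 108 + 4·6 = 132, so E = 66, V = 2E/3 = 44, F = 18 + 6 = 24.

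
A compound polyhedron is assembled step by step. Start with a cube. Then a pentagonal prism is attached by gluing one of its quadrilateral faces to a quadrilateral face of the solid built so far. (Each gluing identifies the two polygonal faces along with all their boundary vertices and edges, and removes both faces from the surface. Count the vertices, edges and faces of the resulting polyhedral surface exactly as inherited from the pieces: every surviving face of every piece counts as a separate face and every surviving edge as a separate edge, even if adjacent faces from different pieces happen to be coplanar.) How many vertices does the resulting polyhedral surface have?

A cube: V=8, E=12, F=6.
Attach a pentagonal prism (V=10, E=15, F=7) along a 4-gon: merge 4 vertices and 4 edges, delete both glued faces → V=14, E=23, F=11.
Check: V − E + F = 14 − 23 + 11 = 2.

14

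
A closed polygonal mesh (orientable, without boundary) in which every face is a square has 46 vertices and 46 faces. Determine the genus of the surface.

Every face is a square, so 2E = 4·46 = 184, giving E = 92.
χ = V − E + F = 46 − 92 + 46 = 0.
For a closed orientable surface χ = 2 − 2g, so g = (2 − (0))/2 = 1.

1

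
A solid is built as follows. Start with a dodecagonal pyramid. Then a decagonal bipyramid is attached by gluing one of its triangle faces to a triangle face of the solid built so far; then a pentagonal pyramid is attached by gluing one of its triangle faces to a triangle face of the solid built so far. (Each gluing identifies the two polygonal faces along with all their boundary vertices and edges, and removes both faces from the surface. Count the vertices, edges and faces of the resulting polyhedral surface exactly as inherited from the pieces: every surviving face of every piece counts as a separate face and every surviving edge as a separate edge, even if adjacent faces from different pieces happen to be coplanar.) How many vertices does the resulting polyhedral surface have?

A dodecagonal pyramid: V=13, E=24, F=13.
Attach a decagonal bipyramid (V=12, E=30, F=20) along a 3-gon: merge 3 vertices and 3 edges, delete both glued faces → V=22, E=51, F=31.
Attach a pentagonal pyramid (V=6, E=10, F=6) along a 3-gon: merge 3 vertices and 3 edges, delete both glued faces → V=25, E=58, F=35.
Check: V − E + F = 25 − 58 + 35 = 2.

25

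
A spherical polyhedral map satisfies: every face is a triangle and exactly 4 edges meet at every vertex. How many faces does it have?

8

Each face has 3 edges and each edge borders two faces, so 2E = 3F.
Each vertex has degree 4, so 4V = 2E and hence V = 3F/4.
Euler: V − E + F = 2 ⇒ (3F/4) − (3F/2) + F = 2.
Multiply by 8: (6 − 12 + 8)F = 16, i.e. 2F = 16.
So F = 8, E = 3·8/2 = 12, V = 3·8/4 = 6.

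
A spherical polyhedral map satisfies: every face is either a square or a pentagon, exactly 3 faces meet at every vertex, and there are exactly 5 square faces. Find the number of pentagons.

2

Let x be the number of pentagons; then F = 5 + x.
Edge–face incidences: 2E = 4·5 + 5·x = 20 + 5x.
Every vertex has degree 3, so 3V = 2E.
Euler: V − E + F = 2 ⇒ (2E)/3 − E + (5 + x) = 2.
Multiply by 6: 2·(2E) − 3·(2E) + 6·(5 + x) = 12, i.e. 30 + 6x − (20 + 5x) = 12.
Collecting terms: x + 10 = 12, so x = 2.
Then 2E = 20 + 5·2 = 30, so E = 15, V = 2E/3 = 10, F = 5 + 2 = 7.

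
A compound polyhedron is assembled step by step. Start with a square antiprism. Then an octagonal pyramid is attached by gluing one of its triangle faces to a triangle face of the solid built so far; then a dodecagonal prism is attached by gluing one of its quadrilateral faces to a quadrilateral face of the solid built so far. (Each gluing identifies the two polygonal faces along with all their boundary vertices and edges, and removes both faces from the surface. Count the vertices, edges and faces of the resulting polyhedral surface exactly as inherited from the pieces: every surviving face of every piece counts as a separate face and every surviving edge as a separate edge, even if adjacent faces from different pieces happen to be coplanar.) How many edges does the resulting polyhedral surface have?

61

A square antiprism: V=8, E=16, F=10.
Attach an octagonal pyramid (V=9, E=16, F=9) along a 3-gon: merge 3 vertices and 3 edges, delete both glued faces → V=14, E=29, F=17.
Attach a dodecagonal prism (V=24, E=36, F=14) along a 4-gon: merge 4 vertices and 4 edges, delete both glued faces → V=34, E=61, F=29.
Check: V − E + F = 34 − 61 + 29 = 2.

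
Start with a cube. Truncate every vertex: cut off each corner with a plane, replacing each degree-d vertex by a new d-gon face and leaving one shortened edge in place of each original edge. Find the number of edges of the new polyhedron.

36

The base solid has V = 8, E = 12, F = 6.
Truncation replaces each original edge-end by a new vertex, so V′ = 2E = 24.
Each original edge survives, and each old vertex of degree d contributes d new edges; summing degrees gives Σd = 2E, so E′ = E + 2E = 3E = 36.
Each original face survives and each original vertex becomes one new face: F′ = F + V = 14.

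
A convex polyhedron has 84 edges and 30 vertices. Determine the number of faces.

Here V − E + F = 2.
F = 2 − V + E = 2 − 30 + 84 = 56.

56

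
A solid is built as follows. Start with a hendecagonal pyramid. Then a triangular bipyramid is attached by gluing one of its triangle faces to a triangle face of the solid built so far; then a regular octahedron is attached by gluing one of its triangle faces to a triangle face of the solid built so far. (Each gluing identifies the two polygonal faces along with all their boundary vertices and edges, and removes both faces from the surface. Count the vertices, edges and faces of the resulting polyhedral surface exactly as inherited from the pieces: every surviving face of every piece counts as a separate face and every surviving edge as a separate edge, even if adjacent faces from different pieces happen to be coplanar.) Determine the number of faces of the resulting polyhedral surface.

A hendecagonal pyramid: V=12, E=22, F=12.
Attach a triangular bipyramid (V=5, E=9, F=6) along a 3-gon: merge 3 vertices and 3 edges, delete both glued faces → V=14, E=28, F=16.
Attach a regular octahedron (V=6, E=12, F=8) along a 3-gon: merge 3 vertices and 3 edges, delete both glued faces → V=17, E=37, F=22.
Check: V − E + F = 17 − 37 + 22 = 2.

22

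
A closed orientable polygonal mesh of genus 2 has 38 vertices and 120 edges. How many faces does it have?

For a closed orientable surface of genus 2, χ = 2 − 2·2 = -2.
F = -2 − V + E = -2 − 38 + 120 = 80.

80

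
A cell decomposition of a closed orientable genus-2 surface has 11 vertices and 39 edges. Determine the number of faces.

For a closed orientable surface of genus 2, χ = 2 − 2·2 = -2.
F = -2 − V + E = -2 − 11 + 39 = 26.

26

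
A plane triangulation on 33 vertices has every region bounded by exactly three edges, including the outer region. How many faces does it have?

62

In a plane triangulation 3F = 2E and V − E + F = 2, so F = 2V − 4 = 2·33 − 4 = 62.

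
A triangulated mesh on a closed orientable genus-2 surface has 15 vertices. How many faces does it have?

χ = 2 − 2·2 = -2, and every face is a triangle so 3F = 2E.
V − E + F = -2 with E = 3F/2 gives 15 − (3/2 − 1)·F = -2, so F = 34 and E = 51.

34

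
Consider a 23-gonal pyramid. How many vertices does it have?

A pyramid on an n-gon base has one n-gon and n triangles: V = 23 + 1 = 24, E = 2·23 = 46, F = 23 + 1 = 24.

24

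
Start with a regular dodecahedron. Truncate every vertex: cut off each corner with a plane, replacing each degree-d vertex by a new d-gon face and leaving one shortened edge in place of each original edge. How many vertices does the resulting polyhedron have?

60

The base solid has V = 20, E = 30, F = 12.
Truncation replaces each original edge-end by a new vertex, so V′ = 2E = 60.
Each original edge survives, and each old vertex of degree d contributes d new edges; summing degrees gives Σd = 2E, so E′ = E + 2E = 3E = 90.
Each original face survives and each original vertex becomes one new face: F′ = F + V = 32.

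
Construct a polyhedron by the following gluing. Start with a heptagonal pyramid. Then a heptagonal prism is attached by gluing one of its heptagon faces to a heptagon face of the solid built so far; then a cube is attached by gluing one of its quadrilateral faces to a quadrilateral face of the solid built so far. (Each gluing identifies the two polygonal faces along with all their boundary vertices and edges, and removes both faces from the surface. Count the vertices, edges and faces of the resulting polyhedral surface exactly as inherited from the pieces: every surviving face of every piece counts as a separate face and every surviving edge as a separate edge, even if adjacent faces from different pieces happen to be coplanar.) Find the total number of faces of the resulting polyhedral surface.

19

A heptagonal pyramid: V=8, E=14, F=8.
Attach a heptagonal prism (V=14, E=21, F=9) along a 7-gon: merge 7 vertices and 7 edges, delete both glued faces → V=15, E=28, F=15.
Attach a cube (V=8, E=12, F=6) along a 4-gon: merge 4 vertices and 4 edges, delete both glued faces → V=19, E=36, F=19.
Check: V − E + F = 19 − 36 + 19 = 2.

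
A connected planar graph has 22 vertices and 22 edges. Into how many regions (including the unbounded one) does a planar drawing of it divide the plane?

2

Euler's formula for a connected plane graph: V − E + F = 2, so F = 2 − 22 + 22 = 2.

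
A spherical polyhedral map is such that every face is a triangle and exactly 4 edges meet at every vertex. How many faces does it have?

8

Each face has 3 edges and each edge borders two faces, so 2E = 3F.
Each vertex has degree 4, so 4V = 2E and hence V = 3F/4.
Euler: V − E + F = 2 ⇒ (3F/4) − (3F/2) + F = 2.
Multiply by 8: (6 − 12 + 8)F = 16, i.e. 2F = 16.
So F = 8, E = 3·8/2 = 12, V = 3·8/4 = 6.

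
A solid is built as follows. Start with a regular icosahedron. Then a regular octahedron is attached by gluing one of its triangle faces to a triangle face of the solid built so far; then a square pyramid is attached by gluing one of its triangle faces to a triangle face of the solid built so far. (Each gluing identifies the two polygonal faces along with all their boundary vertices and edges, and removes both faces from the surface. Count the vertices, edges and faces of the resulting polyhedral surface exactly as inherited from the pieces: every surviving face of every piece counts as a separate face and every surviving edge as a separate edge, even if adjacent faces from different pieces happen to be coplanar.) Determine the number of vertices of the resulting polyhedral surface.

A regular icosahedron: V=12, E=30, F=20.
Attach a regular octahedron (V=6, E=12, F=8) along a 3-gon: merge 3 vertices and 3 edges, delete both glued faces → V=15, E=39, F=26.
Attach a square pyramid (V=5, E=8, F=5) along a 3-gon: merge 3 vertices and 3 edges, delete both glued faces → V=17, E=44, F=29.
Check: V − E + F = 17 − 44 + 29 = 2.

17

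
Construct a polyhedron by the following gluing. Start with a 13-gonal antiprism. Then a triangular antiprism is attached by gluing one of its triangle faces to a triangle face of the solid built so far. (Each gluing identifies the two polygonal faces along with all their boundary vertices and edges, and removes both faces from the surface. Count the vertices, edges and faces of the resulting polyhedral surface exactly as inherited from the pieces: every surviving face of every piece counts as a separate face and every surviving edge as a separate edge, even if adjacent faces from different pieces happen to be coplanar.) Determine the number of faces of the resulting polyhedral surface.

34

A 13-gonal antiprism: V=26, E=52, F=28.
Attach a triangular antiprism (V=6, E=12, F=8) along a 3-gon: merge 3 vertices and 3 edges, delete both glued faces → V=29, E=61, F=34.
Check: V − E + F = 29 − 61 + 34 = 2.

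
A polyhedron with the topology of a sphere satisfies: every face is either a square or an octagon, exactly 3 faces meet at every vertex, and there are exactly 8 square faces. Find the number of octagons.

Let x be the number of octagons; then F = 8 + x.
Edge–face incidences: 2E = 4·8 + 8·x = 32 + 8x.
Every vertex has degree 3, so 3V = 2E.
Euler: V − E + F = 2 ⇒ (2E)/3 − E + (8 + x) = 2.
Multiply by 6: 2·(2E) − 3·(2E) + 6·(8 + x) = 12, i.e. 48 + 6x − (32 + 8x) = 12.
Collecting terms: −2x + 16 = 12, so −2x = −4, so x = 2.
Then 2E = 32 + 8·2 = 48, so E = 24, V = 2E/3 = 16, F = 8 + 2 = 10.

2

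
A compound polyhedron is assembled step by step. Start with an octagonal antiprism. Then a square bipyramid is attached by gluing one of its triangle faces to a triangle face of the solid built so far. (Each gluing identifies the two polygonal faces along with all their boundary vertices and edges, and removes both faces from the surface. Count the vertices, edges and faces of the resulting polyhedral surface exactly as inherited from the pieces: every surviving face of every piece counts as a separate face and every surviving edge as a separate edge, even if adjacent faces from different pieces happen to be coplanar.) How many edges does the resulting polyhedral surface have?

An octagonal antiprism: V=16, E=32, F=18.
Attach a square bipyramid (V=6, E=12, F=8) along a 3-gon: merge 3 vertices and 3 edges, delete both glued faces → V=19, E=41, F=24.
Check: V − E + F = 19 − 41 + 24 = 2.

41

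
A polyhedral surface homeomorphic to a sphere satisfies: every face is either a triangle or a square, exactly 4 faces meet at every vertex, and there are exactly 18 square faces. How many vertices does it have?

Let x be the number of triangles; then F = 18 + x.
Edge–face incidences: 2E = 4·18 + 3·x = 72 + 3x.
Every vertex has degree 4, so 4V = 2E.
Euler: V − E + F = 2 ⇒ (2E)/4 − E + (18 + x) = 2.
Multiply by 8: 2·(2E) − 4·(2E) + 8·(18 + x) = 16, i.e. 144 + 8x − 2·(72 + 3x) = 16.
Collecting terms: 2x = 16, so x = 8.
Then 2E = 72 + 3·8 = 96, so E = 48, V = 2E/4 = 24, F = 18 + 8 = 26.

24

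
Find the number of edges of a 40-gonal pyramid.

A pyramid on an n-gon base has one n-gon and n triangles: V = 40 + 1 = 41, E = 2·40 = 80, F = 40 + 1 = 41.

80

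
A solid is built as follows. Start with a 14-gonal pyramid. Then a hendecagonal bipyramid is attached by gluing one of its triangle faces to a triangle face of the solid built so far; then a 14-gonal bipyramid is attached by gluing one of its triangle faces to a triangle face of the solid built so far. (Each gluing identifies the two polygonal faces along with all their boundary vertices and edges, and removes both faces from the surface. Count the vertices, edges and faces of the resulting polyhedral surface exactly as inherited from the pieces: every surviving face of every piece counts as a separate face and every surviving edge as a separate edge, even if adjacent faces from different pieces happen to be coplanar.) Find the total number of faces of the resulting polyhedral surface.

61

A 14-gonal pyramid: V=15, E=28, F=15.
Attach a hendecagonal bipyramid (V=13, E=33, F=22) along a 3-gon: merge 3 vertices and 3 edges, delete both glued faces → V=25, E=58, F=35.
Attach a 14-gonal bipyramid (V=16, E=42, F=28) along a 3-gon: merge 3 vertices and 3 edges, delete both glued faces → V=38, E=97, F=61.
Check: V − E + F = 38 − 97 + 61 = 2.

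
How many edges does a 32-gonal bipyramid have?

A bipyramid over an n-gon has 2n triangular faces and n + 2 vertices: V = 32 + 2 = 34, E = 3·32 = 96, F = 2·32 = 64.

96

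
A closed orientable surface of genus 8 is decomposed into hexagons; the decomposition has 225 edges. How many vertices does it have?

136

χ = 2 − 2·8 = -14, and every face is a hexagon so 6F = 2E.
F = 2E/6 = 75. Then V = -14 + E − F = -14 + 225 − 75 = 136.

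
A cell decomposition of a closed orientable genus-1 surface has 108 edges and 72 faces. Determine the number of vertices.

36

For a closed orientable surface of genus 1, χ = 2 − 2·1 = 0.
V = 0 + E − F = 0 + 108 − 72 = 36.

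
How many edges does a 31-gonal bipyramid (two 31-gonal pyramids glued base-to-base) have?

93

A bipyramid over an n-gon has 2n triangular faces and n + 2 vertices: V = 31 + 2 = 33, E = 3·31 = 93, F = 2·31 = 62.
Check: V − E + F = 33 − 93 + 62 = 2.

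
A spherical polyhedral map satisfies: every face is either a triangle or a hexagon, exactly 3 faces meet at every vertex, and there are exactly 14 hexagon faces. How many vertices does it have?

Let x be the number of triangles; then F = 14 + x.
Edge–face incidences: 2E = 6·14 + 3·x = 84 + 3x.
Every vertex has degree 3, so 3V = 2E.
Euler: V − E + F = 2 ⇒ (2E)/3 − E + (14 + x) = 2.
Multiply by 6: 2·(2E) − 3·(2E) + 6·(14 + x) = 12, i.e. 84 + 6x − (84 + 3x) = 12.
Collecting terms: 3x = 12, so x = 4.
Then 2E = 84 + 3·4 = 96, so E = 48, V = 2E/3 = 32, F = 14 + 4 = 18.

32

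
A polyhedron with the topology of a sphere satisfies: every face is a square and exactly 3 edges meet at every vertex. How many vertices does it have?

Each face has 4 edges and each edge borders two faces, so 2E = 4F.
Each vertex has degree 3, so 3V = 2E and hence V = 4F/3.
Euler: V − E + F = 2 ⇒ (4F/3) − (4F/2) + F = 2.
Multiply by 6: (8 − 12 + 6)F = 12, i.e. 2F = 12.
So F = 6, E = 4·6/2 = 12, V = 4·6/3 = 8.

8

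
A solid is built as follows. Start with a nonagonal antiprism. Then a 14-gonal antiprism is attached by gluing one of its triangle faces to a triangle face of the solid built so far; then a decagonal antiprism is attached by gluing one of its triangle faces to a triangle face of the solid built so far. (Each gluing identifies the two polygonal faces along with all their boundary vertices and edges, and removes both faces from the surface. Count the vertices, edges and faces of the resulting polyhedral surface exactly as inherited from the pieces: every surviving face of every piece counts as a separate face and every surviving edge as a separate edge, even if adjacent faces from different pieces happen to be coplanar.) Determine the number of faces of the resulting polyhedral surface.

68

A nonagonal antiprism: V=18, E=36, F=20.
Attach a 14-gonal antiprism (V=28, E=56, F=30) along a 3-gon: merge 3 vertices and 3 edges, delete both glued faces → V=43, E=89, F=48.
Attach a decagonal antiprism (V=20, E=40, F=22) along a 3-gon: merge 3 vertices and 3 edges, delete both glued faces → V=60, E=126, F=68.
Check: V − E + F = 60 − 126 + 68 = 2.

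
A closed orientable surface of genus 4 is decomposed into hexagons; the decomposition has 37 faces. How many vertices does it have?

χ = 2 − 2·4 = -6, and every face is a hexagon so 6F = 2E.
E = 6·37/2 = 111. Then V = -6 + E − F = -6 + 111 − 37 = 68.

68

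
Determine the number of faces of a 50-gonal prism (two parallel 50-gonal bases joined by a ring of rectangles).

A prism on an n-gon has two n-gon bases and n rectangular sides: V = 2·50 = 100, E = 3·50 = 150, F = 50 + 2 = 52.

52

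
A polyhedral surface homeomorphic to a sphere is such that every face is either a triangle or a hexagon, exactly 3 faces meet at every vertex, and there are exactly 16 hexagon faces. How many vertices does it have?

Let x be the number of triangles; then F = 16 + x.
Edge–face incidences: 2E = 6·16 + 3·x = 96 + 3x.
Every vertex has degree 3, so 3V = 2E.
Euler: V − E + F = 2 ⇒ (2E)/3 − E + (16 + x) = 2.
Multiply by 6: 2·(2E) − 3·(2E) + 6·(16 + x) = 12, i.e. 96 + 6x − (96 + 3x) = 12.
Collecting terms: 3x = 12, so x = 4.
Then 2E = 96 + 3·4 = 108, so E = 54, V = 2E/3 = 36, F = 16 + 4 = 20.

36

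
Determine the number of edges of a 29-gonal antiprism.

116

An antiprism on an n-gon has two n-gon caps and 2n triangles: V = 2·29 = 58, E = 4·29 = 116, F = 2·29 + 2 = 60.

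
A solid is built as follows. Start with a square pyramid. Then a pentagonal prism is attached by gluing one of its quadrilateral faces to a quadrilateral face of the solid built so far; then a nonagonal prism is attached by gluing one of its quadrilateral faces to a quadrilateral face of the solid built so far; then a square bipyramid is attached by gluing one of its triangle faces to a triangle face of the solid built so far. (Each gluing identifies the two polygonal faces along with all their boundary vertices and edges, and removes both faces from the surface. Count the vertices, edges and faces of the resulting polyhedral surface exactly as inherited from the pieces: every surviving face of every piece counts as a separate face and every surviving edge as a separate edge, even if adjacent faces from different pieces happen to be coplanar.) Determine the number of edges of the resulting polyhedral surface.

A square pyramid: V=5, E=8, F=5.
Attach a pentagonal prism (V=10, E=15, F=7) along a 4-gon: merge 4 vertices and 4 edges, delete both glued faces → V=11, E=19, F=10.
Attach a nonagonal prism (V=18, E=27, F=11) along a 4-gon: merge 4 vertices and 4 edges, delete both glued faces → V=25, E=42, F=19.
Attach a square bipyramid (V=6, E=12, F=8) along a 3-gon: merge 3 vertices and 3 edges, delete both glued faces → V=28, E=51, F=25.
Check: V − E + F = 28 − 51 + 25 = 2.

51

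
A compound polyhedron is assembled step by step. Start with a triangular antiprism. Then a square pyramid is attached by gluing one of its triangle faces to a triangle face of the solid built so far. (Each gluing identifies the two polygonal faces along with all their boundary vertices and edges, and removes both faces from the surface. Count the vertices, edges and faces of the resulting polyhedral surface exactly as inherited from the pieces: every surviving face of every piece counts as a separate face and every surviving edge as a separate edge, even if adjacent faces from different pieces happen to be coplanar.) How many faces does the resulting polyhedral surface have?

11

A triangular antiprism: V=6, E=12, F=8.
Attach a square pyramid (V=5, E=8, F=5) along a 3-gon: merge 3 vertices and 3 edges, delete both glued faces → V=8, E=17, F=11.
Check: V − E + F = 8 − 17 + 11 = 2.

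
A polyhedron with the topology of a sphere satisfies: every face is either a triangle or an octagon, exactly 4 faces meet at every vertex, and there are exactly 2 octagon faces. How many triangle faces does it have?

16

Let x be the number of triangles; then F = 2 + x.
Edge–face incidences: 2E = 8·2 + 3·x = 16 + 3x.
Every vertex has degree 4, so 4V = 2E.
Euler: V − E + F = 2 ⇒ (2E)/4 − E + (2 + x) = 2.
Multiply by 8: 2·(2E) − 4·(2E) + 8·(2 + x) = 16, i.e. 16 + 8x − 2·(16 + 3x) = 16.
Collecting terms: 2x − 16 = 16, so 2x = 32, so x = 16.
Then 2E = 16 + 3·16 = 64, so E = 32, V = 2E/4 = 16, F = 2 + 16 = 18.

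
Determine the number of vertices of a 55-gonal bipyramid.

A bipyramid over an n-gon has 2n triangular faces and n + 2 vertices: V = 55 + 2 = 57, E = 3·55 = 165, F = 2·55 = 110.

57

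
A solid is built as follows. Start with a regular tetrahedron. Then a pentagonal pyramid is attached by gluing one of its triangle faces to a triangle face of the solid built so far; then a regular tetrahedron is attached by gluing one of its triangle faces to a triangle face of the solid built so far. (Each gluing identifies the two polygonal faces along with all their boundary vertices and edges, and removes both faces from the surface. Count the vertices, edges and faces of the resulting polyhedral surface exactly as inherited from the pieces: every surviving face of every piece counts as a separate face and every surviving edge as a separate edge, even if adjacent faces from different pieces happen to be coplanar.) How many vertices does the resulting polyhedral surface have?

8

A regular tetrahedron: V=4, E=6, F=4.
Attach a pentagonal pyramid (V=6, E=10, F=6) along a 3-gon: merge 3 vertices and 3 edges, delete both glued faces → V=7, E=13, F=8.
Attach a regular tetrahedron (V=4, E=6, F=4) along a 3-gon: merge 3 vertices and 3 edges, delete both glued faces → V=8, E=16, F=10.
Check: V − E + F = 8 − 16 + 10 = 2.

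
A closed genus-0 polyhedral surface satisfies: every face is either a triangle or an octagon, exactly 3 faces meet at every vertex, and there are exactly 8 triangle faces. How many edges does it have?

Let x be the number of octagons; then F = 8 + x.
Edge–face incidences: 2E = 3·8 + 8·x = 24 + 8x.
Every vertex has degree 3, so 3V = 2E.
Euler: V − E + F = 2 ⇒ (2E)/3 − E + (8 + x) = 2.
Multiply by 6: 2·(2E) − 3·(2E) + 6·(8 + x) = 12, i.e. 48 + 6x − (24 + 8x) = 12.
Collecting terms: −2x + 24 = 12, so −2x = −12, so x = 6.
Then 2E = 24 + 8·6 = 72, so E = 36, V = 2E/3 = 24, F = 8 + 6 = 14.

36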